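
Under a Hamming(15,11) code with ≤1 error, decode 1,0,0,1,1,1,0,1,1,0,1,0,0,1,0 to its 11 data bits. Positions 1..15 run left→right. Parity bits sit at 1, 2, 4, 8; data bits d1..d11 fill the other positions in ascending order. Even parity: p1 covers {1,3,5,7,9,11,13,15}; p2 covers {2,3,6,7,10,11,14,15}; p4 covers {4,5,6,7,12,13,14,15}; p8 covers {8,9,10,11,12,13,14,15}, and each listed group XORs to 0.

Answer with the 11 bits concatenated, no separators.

01101010010

s1 (pos 1,3,5,7,9,11,13,15): 1⊕0⊕1⊕0⊕1⊕1⊕0⊕0 = 0
s2 (pos 2,3,6,7,10,11,14,15): 0⊕0⊕1⊕0⊕0⊕1⊕1⊕0 = 1
s4 (pos 4,5,6,7,12,13,14,15): 1⊕1⊕1⊕0⊕0⊕0⊕1⊕0 = 0
s8 (pos 8,9,10,11,12,13,14,15): 1⊕1⊕0⊕1⊕0⊕0⊕1⊕0 = 0
Syndrome s8…s1 = 0010 → error at position 2.
Flip position 2: 100111011010010 → 110111011010010
Read data bits from positions 3,5,6,7,9,10,11,12,13,14,15: 01101010010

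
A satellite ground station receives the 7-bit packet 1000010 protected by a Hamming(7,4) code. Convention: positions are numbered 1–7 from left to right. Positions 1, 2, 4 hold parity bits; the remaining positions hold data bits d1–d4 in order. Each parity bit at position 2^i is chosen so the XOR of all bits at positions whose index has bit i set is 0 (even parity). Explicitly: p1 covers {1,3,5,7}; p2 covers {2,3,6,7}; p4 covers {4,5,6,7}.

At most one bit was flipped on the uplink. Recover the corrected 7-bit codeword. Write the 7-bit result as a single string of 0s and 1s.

1000011

s1 (pos 1,3,5,7): 1⊕0⊕0⊕0 = 1
s2 (pos 2,3,6,7): 0⊕0⊕1⊕0 = 1
s4 (pos 4,5,6,7): 0⊕0⊕1⊕0 = 1
Syndrome s4…s1 = 111 → error at position 7.
Flip position 7: 1000010 → 1000011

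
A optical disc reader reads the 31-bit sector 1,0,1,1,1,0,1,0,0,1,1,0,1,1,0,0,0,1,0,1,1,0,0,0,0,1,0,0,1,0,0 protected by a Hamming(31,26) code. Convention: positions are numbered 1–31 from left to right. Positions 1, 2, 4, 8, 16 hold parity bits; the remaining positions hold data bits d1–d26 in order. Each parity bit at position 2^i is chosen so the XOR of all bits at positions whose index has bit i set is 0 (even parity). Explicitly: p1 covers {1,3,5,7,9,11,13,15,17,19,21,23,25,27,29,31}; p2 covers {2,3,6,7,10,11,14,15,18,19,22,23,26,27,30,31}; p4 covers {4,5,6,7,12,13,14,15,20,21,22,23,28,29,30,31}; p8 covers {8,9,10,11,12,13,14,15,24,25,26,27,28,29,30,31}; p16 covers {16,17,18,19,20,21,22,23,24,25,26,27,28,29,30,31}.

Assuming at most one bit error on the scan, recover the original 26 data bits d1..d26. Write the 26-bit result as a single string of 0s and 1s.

s1 (pos 1,3,5,7,9,11,13,15,17,19,21,23,25,27,29,31): 1⊕1⊕1⊕1⊕0⊕1⊕1⊕0⊕0⊕0⊕1⊕0⊕0⊕0⊕1⊕0 = 0
s2 (pos 2,3,6,7,10,11,14,15,18,19,22,23,26,27,30,31): 0⊕1⊕0⊕1⊕1⊕1⊕1⊕0⊕1⊕0⊕0⊕0⊕1⊕0⊕0⊕0 = 1
s4 (pos 4,5,6,7,12,13,14,15,20,21,22,23,28,29,30,31): 1⊕1⊕0⊕1⊕0⊕1⊕1⊕0⊕1⊕1⊕0⊕0⊕0⊕1⊕0⊕0 = 0
s8 (pos 8,9,10,11,12,13,14,15,24,25,26,27,28,29,30,31): 0⊕0⊕1⊕1⊕0⊕1⊕1⊕0⊕0⊕0⊕1⊕0⊕0⊕1⊕0⊕0 = 0
s16 (pos 16,17,18,19,20,21,22,23,24,25,26,27,28,29,30,31): 0⊕0⊕1⊕0⊕1⊕1⊕0⊕0⊕0⊕0⊕1⊕0⊕0⊕1⊕0⊕0 = 1
Syndrome s16…s1 = 10010 → error at position 18.
Flip position 18: 1011101001101100010110000100100 → 1011101001101100000110000100100
Read data bits from positions 3,5,6,7,9,10,11,12,13,14,15,17,18,19,20,21,22,23,24,25,26,27,28,29,30,31: 11010110110000110000100100

11010110110000110000100100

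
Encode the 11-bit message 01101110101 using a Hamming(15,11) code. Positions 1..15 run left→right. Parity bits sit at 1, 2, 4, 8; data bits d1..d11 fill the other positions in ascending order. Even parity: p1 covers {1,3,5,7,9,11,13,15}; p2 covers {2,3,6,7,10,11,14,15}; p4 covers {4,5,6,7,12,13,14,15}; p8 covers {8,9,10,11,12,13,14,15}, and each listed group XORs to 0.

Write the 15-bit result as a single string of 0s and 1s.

Place data at non-parity positions: p1 p2 0 p4 1 1 0 p8 1 1 1 0 1 0 1
p1 (pos 1,3,5,7,9,11,13,15): XOR of data positions = 0⊕1⊕0⊕1⊕1⊕1⊕1 = 1
p2 (pos 2,3,6,7,10,11,14,15): XOR of data positions = 0⊕1⊕0⊕1⊕1⊕0⊕1 = 0
p4 (pos 4,5,6,7,12,13,14,15): XOR of data positions = 1⊕1⊕0⊕0⊕1⊕0⊕1 = 0
p8 (pos 8,9,10,11,12,13,14,15): XOR of data positions = 1⊕1⊕1⊕0⊕1⊕0⊕1 = 1
Codeword: 100011011110101

100011011110101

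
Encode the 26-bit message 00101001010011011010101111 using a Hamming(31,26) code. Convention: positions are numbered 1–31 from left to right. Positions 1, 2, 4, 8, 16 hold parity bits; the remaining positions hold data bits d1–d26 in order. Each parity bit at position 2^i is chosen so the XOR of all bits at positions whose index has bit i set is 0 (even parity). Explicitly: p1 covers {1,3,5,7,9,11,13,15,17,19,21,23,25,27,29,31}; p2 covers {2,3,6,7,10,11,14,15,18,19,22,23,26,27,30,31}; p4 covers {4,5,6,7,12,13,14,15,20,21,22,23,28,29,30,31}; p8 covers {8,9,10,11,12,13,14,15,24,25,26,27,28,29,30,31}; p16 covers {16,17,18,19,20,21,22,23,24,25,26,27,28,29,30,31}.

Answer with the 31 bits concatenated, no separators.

Place data at non-parity positions: p1 p2 0 p4 0 1 0 p8 1 0 0 1 0 1 0 p16 0 1 1 0 1 1 0 1 0 1 0 1 1 1 1
p1 (pos 1,3,5,7,9,11,13,15,17,19,21,23,25,27,29,31): XOR of data positions = 0⊕0⊕0⊕1⊕0⊕0⊕0⊕0⊕1⊕1⊕0⊕0⊕0⊕1⊕1 = 1
p2 (pos 2,3,6,7,10,11,14,15,18,19,22,23,26,27,30,31): XOR of data positions = 0⊕1⊕0⊕0⊕0⊕1⊕0⊕1⊕1⊕1⊕0⊕1⊕0⊕1⊕1 = 0
p4 (pos 4,5,6,7,12,13,14,15,20,21,22,23,28,29,30,31): XOR of data positions = 0⊕1⊕0⊕1⊕0⊕1⊕0⊕0⊕1⊕1⊕0⊕1⊕1⊕1⊕1 = 1
p8 (pos 8,9,10,11,12,13,14,15,24,25,26,27,28,29,30,31): XOR of data positions = 1⊕0⊕0⊕1⊕0⊕1⊕0⊕1⊕0⊕1⊕0⊕1⊕1⊕1⊕1 = 1
p16 (pos 16,17,18,19,20,21,22,23,24,25,26,27,28,29,30,31): XOR of data positions = 0⊕1⊕1⊕0⊕1⊕1⊕0⊕1⊕0⊕1⊕0⊕1⊕1⊕1⊕1 = 0
Codeword: 1001010110010100011011010101111

1001010110010100011011010101111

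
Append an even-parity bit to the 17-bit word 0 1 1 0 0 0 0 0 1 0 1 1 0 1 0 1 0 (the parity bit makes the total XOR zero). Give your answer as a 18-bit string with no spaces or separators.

011000001011010101

XOR of the 17 data bits: 0⊕1⊕1⊕0⊕0⊕0⊕0⊕0⊕1⊕0⊕1⊕1⊕0⊕1⊕0⊕1⊕0 = 1
Parity bit = 1 (so all 18 bits XOR to 0).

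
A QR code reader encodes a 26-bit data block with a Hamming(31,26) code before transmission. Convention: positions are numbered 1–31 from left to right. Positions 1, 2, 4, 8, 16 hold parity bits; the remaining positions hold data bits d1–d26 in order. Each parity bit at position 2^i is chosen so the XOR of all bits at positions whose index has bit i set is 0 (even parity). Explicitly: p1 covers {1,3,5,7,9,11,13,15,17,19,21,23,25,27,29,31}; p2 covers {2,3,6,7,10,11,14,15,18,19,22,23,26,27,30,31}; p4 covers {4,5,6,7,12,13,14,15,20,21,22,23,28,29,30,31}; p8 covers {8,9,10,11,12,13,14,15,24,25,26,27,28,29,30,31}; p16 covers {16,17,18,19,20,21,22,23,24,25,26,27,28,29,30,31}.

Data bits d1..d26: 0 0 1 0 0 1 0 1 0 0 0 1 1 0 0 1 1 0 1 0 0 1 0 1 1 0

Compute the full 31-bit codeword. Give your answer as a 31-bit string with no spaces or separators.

0000010001010000110011010010110

Place data at non-parity positions: p1 p2 0 p4 0 1 0 p8 0 1 0 1 0 0 0 p16 1 1 0 0 1 1 0 1 0 0 1 0 1 1 0
p1 (pos 1,3,5,7,9,11,13,15,17,19,21,23,25,27,29,31): XOR of data positions = 0⊕0⊕0⊕0⊕0⊕0⊕0⊕1⊕0⊕1⊕0⊕0⊕1⊕1⊕0 = 0
p2 (pos 2,3,6,7,10,11,14,15,18,19,22,23,26,27,30,31): XOR of data positions = 0⊕1⊕0⊕1⊕0⊕0⊕0⊕1⊕0⊕1⊕0⊕0⊕1⊕1⊕0 = 0
p4 (pos 4,5,6,7,12,13,14,15,20,21,22,23,28,29,30,31): XOR of data positions = 0⊕1⊕0⊕1⊕0⊕0⊕0⊕0⊕1⊕1⊕0⊕0⊕1⊕1⊕0 = 0
p8 (pos 8,9,10,11,12,13,14,15,24,25,26,27,28,29,30,31): XOR of data positions = 0⊕1⊕0⊕1⊕0⊕0⊕0⊕1⊕0⊕0⊕1⊕0⊕1⊕1⊕0 = 0
p16 (pos 16,17,18,19,20,21,22,23,24,25,26,27,28,29,30,31): XOR of data positions = 1⊕1⊕0⊕0⊕1⊕1⊕0⊕1⊕0⊕0⊕1⊕0⊕1⊕1⊕0 = 0
Codeword: 0000010001010000110011010010110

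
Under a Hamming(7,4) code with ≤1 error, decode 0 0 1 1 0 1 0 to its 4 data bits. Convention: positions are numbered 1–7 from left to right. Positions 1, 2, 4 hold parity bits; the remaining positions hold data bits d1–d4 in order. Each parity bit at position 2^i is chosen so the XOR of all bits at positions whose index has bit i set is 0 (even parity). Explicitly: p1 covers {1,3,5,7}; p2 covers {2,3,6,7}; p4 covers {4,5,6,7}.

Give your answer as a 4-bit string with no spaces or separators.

1010

s1 (pos 1,3,5,7): 0⊕1⊕0⊕0 = 1
s2 (pos 2,3,6,7): 0⊕1⊕1⊕0 = 0
s4 (pos 4,5,6,7): 1⊕0⊕1⊕0 = 0
Syndrome s4…s1 = 001 → error at position 1.
Flip position 1: 0011010 → 1011010
Read data bits from positions 3,5,6,7: 1010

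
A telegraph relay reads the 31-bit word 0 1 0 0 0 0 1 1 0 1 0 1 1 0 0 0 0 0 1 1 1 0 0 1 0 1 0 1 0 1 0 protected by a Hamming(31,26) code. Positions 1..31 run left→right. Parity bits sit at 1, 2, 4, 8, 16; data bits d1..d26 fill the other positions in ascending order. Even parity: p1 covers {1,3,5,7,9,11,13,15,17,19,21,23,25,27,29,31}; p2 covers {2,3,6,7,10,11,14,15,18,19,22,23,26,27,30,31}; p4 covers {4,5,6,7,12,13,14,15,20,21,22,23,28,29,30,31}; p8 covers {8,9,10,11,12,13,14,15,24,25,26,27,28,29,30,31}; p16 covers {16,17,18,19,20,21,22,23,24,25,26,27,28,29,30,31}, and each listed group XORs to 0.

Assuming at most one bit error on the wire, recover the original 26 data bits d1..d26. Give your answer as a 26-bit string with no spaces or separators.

00010101100001010010101010

s1 (pos 1,3,5,7,9,11,13,15,17,19,21,23,25,27,29,31): 0⊕0⊕0⊕1⊕0⊕0⊕1⊕0⊕0⊕1⊕1⊕0⊕0⊕0⊕0⊕0 = 0
s2 (pos 2,3,6,7,10,11,14,15,18,19,22,23,26,27,30,31): 1⊕0⊕0⊕1⊕1⊕0⊕0⊕0⊕0⊕1⊕0⊕0⊕1⊕0⊕1⊕0 = 0
s4 (pos 4,5,6,7,12,13,14,15,20,21,22,23,28,29,30,31): 0⊕0⊕0⊕1⊕1⊕1⊕0⊕0⊕1⊕1⊕0⊕0⊕1⊕0⊕1⊕0 = 1
s8 (pos 8,9,10,11,12,13,14,15,24,25,26,27,28,29,30,31): 1⊕0⊕1⊕0⊕1⊕1⊕0⊕0⊕1⊕0⊕1⊕0⊕1⊕0⊕1⊕0 = 0
s16 (pos 16,17,18,19,20,21,22,23,24,25,26,27,28,29,30,31): 0⊕0⊕0⊕1⊕1⊕1⊕0⊕0⊕1⊕0⊕1⊕0⊕1⊕0⊕1⊕0 = 1
Syndrome s16…s1 = 10100 → error at position 20.
Flip position 20: 0100001101011000001110010101010 → 0100001101011000001010010101010
Read data bits from positions 3,5,6,7,9,10,11,12,13,14,15,17,18,19,20,21,22,23,24,25,26,27,28,29,30,31: 00010101100001010010101010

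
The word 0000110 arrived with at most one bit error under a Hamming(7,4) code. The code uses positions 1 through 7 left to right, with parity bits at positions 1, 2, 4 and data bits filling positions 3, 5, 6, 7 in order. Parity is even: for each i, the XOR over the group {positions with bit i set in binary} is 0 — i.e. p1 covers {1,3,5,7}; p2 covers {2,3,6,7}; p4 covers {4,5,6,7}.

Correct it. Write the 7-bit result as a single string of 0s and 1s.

s1 (pos 1,3,5,7): 0⊕0⊕1⊕0 = 1
s2 (pos 2,3,6,7): 0⊕0⊕1⊕0 = 1
s4 (pos 4,5,6,7): 0⊕1⊕1⊕0 = 0
Syndrome s4…s1 = 011 → error at position 3.
Flip position 3: 0000110 → 0010110

0010110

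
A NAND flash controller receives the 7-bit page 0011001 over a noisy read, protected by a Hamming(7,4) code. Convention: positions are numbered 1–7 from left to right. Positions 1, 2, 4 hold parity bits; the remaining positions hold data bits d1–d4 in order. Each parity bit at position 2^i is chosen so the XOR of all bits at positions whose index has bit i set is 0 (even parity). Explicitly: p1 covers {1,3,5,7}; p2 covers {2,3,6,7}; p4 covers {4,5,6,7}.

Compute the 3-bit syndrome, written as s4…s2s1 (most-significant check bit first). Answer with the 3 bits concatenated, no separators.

s1 (pos 1,3,5,7): 0⊕1⊕0⊕1 = 0
s2 (pos 2,3,6,7): 0⊕1⊕0⊕1 = 0
s4 (pos 4,5,6,7): 1⊕0⊕0⊕1 = 0
Syndrome s4…s1 = 000 → no error.

000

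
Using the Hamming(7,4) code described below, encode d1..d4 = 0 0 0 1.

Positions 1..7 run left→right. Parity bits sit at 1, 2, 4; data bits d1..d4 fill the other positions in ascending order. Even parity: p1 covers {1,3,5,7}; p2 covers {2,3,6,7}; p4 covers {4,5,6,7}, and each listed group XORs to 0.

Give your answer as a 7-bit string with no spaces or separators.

1101001

Place data at non-parity positions: p1 p2 0 p4 0 0 1
p1 (pos 1,3,5,7): XOR of data positions = 0⊕0⊕1 = 1
p2 (pos 2,3,6,7): XOR of data positions = 0⊕0⊕1 = 1
p4 (pos 4,5,6,7): XOR of data positions = 0⊕0⊕1 = 1
Codeword: 1101001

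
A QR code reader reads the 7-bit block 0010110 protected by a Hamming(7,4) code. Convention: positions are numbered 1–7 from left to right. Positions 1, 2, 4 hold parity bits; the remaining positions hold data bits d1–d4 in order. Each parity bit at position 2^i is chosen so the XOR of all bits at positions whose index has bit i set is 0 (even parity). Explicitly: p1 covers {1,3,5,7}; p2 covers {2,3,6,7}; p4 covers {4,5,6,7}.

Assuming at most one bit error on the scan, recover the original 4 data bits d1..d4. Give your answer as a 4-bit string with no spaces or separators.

1110

s1 (pos 1,3,5,7): 0⊕1⊕1⊕0 = 0
s2 (pos 2,3,6,7): 0⊕1⊕1⊕0 = 0
s4 (pos 4,5,6,7): 0⊕1⊕1⊕0 = 0
Syndrome s4…s1 = 000 → no error.
Read data bits from positions 3,5,6,7: 1110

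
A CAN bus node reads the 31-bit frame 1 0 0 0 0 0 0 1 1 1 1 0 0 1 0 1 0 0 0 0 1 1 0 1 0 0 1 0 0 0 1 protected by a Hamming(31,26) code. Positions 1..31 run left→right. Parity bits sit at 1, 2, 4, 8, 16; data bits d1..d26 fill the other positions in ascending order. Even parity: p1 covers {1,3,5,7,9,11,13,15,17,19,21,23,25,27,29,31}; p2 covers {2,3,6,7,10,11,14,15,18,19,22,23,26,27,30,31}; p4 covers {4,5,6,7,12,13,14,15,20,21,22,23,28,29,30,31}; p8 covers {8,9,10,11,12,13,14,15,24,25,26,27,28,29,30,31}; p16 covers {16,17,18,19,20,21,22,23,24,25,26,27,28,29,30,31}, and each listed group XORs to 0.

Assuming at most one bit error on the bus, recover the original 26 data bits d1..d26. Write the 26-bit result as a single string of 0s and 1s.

s1 (pos 1,3,5,7,9,11,13,15,17,19,21,23,25,27,29,31): 1⊕0⊕0⊕0⊕1⊕1⊕0⊕0⊕0⊕0⊕1⊕0⊕0⊕1⊕0⊕1 = 0
s2 (pos 2,3,6,7,10,11,14,15,18,19,22,23,26,27,30,31): 0⊕0⊕0⊕0⊕1⊕1⊕1⊕0⊕0⊕0⊕1⊕0⊕0⊕1⊕0⊕1 = 0
s4 (pos 4,5,6,7,12,13,14,15,20,21,22,23,28,29,30,31): 0⊕0⊕0⊕0⊕0⊕0⊕1⊕0⊕0⊕1⊕1⊕0⊕0⊕0⊕0⊕1 = 0
s8 (pos 8,9,10,11,12,13,14,15,24,25,26,27,28,29,30,31): 1⊕1⊕1⊕1⊕0⊕0⊕1⊕0⊕1⊕0⊕0⊕1⊕0⊕0⊕0⊕1 = 0
s16 (pos 16,17,18,19,20,21,22,23,24,25,26,27,28,29,30,31): 1⊕0⊕0⊕0⊕0⊕1⊕1⊕0⊕1⊕0⊕0⊕1⊕0⊕0⊕0⊕1 = 0
Syndrome s16…s1 = 00000 → no error.
Read data bits from positions 3,5,6,7,9,10,11,12,13,14,15,17,18,19,20,21,22,23,24,25,26,27,28,29,30,31: 00001110010000011010010001

00001110010000011010010001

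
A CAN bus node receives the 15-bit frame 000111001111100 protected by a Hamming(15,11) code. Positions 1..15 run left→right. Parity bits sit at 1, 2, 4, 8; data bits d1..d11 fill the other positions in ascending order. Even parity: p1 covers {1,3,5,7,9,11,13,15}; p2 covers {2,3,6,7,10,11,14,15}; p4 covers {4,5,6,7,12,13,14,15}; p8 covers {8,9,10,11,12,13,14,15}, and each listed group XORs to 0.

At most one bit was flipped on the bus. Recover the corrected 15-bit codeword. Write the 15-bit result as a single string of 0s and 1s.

s1 (pos 1,3,5,7,9,11,13,15): 0⊕0⊕1⊕0⊕1⊕1⊕1⊕0 = 0
s2 (pos 2,3,6,7,10,11,14,15): 0⊕0⊕1⊕0⊕1⊕1⊕0⊕0 = 1
s4 (pos 4,5,6,7,12,13,14,15): 1⊕1⊕1⊕0⊕1⊕1⊕0⊕0 = 1
s8 (pos 8,9,10,11,12,13,14,15): 0⊕1⊕1⊕1⊕1⊕1⊕0⊕0 = 1
Syndrome s8…s1 = 1110 → error at position 14.
Flip position 14: 000111001111100 → 000111001111110

000111001111110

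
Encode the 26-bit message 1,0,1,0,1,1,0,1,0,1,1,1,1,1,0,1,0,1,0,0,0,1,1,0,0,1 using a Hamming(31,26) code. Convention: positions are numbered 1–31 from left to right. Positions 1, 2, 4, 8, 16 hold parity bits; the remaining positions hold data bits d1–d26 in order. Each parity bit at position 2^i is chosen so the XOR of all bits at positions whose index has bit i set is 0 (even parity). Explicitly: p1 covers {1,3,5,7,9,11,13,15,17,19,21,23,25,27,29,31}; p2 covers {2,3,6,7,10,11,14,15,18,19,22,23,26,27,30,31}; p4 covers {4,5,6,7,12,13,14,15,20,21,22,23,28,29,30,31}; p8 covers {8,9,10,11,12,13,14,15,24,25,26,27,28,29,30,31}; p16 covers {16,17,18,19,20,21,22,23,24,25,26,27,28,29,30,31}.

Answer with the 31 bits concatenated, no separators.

Place data at non-parity positions: p1 p2 1 p4 0 1 0 p8 1 1 0 1 0 1 1 p16 1 1 1 0 1 0 1 0 0 0 1 1 0 0 1
p1 (pos 1,3,5,7,9,11,13,15,17,19,21,23,25,27,29,31): XOR of data positions = 1⊕0⊕0⊕1⊕0⊕0⊕1⊕1⊕1⊕1⊕1⊕0⊕1⊕0⊕1 = 1
p2 (pos 2,3,6,7,10,11,14,15,18,19,22,23,26,27,30,31): XOR of data positions = 1⊕1⊕0⊕1⊕0⊕1⊕1⊕1⊕1⊕0⊕1⊕0⊕1⊕0⊕1 = 0
p4 (pos 4,5,6,7,12,13,14,15,20,21,22,23,28,29,30,31): XOR of data positions = 0⊕1⊕0⊕1⊕0⊕1⊕1⊕0⊕1⊕0⊕1⊕1⊕0⊕0⊕1 = 0
p8 (pos 8,9,10,11,12,13,14,15,24,25,26,27,28,29,30,31): XOR of data positions = 1⊕1⊕0⊕1⊕0⊕1⊕1⊕0⊕0⊕0⊕1⊕1⊕0⊕0⊕1 = 0
p16 (pos 16,17,18,19,20,21,22,23,24,25,26,27,28,29,30,31): XOR of data positions = 1⊕1⊕1⊕0⊕1⊕0⊕1⊕0⊕0⊕0⊕1⊕1⊕0⊕0⊕1 = 0
Codeword: 1010010011010110111010100011001

1010010011010110111010100011001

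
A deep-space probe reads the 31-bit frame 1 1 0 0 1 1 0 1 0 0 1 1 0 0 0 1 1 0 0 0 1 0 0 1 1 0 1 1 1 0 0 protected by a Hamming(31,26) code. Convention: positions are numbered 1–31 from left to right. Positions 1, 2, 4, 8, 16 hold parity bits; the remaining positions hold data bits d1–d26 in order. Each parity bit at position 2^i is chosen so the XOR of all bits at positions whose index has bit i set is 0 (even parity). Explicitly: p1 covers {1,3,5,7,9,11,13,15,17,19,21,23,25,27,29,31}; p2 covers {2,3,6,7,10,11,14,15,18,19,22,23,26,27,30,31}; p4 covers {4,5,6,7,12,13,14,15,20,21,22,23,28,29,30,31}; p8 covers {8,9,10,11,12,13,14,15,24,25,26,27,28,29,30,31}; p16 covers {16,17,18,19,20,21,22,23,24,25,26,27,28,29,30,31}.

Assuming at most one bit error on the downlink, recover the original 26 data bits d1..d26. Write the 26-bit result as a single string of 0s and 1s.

s1 (pos 1,3,5,7,9,11,13,15,17,19,21,23,25,27,29,31): 1⊕0⊕1⊕0⊕0⊕1⊕0⊕0⊕1⊕0⊕1⊕0⊕1⊕1⊕1⊕0 = 0
s2 (pos 2,3,6,7,10,11,14,15,18,19,22,23,26,27,30,31): 1⊕0⊕1⊕0⊕0⊕1⊕0⊕0⊕0⊕0⊕0⊕0⊕0⊕1⊕0⊕0 = 0
s4 (pos 4,5,6,7,12,13,14,15,20,21,22,23,28,29,30,31): 0⊕1⊕1⊕0⊕1⊕0⊕0⊕0⊕0⊕1⊕0⊕0⊕1⊕1⊕0⊕0 = 0
s8 (pos 8,9,10,11,12,13,14,15,24,25,26,27,28,29,30,31): 1⊕0⊕0⊕1⊕1⊕0⊕0⊕0⊕1⊕1⊕0⊕1⊕1⊕1⊕0⊕0 = 0
s16 (pos 16,17,18,19,20,21,22,23,24,25,26,27,28,29,30,31): 1⊕1⊕0⊕0⊕0⊕1⊕0⊕0⊕1⊕1⊕0⊕1⊕1⊕1⊕0⊕0 = 0
Syndrome s16…s1 = 00000 → no error.
Read data bits from positions 3,5,6,7,9,10,11,12,13,14,15,17,18,19,20,21,22,23,24,25,26,27,28,29,30,31: 01100011000100010011011100

01100011000100010011011100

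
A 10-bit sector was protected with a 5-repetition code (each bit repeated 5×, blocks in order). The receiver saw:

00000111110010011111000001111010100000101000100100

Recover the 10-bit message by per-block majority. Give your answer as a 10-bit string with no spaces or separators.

Block 1 (00000): 0 ones → 0
Block 2 (11111): 5 ones → 1
Block 3 (00100): 1 one → 0
Block 4 (11111): 5 ones → 1
Block 5 (00000): 0 ones → 0
Block 6 (11110): 4 ones → 1
Block 7 (10100): 2 ones → 0
Block 8 (00010): 1 one → 0
Block 9 (10001): 2 ones → 0
Block 10 (00100): 1 one → 0

0101010000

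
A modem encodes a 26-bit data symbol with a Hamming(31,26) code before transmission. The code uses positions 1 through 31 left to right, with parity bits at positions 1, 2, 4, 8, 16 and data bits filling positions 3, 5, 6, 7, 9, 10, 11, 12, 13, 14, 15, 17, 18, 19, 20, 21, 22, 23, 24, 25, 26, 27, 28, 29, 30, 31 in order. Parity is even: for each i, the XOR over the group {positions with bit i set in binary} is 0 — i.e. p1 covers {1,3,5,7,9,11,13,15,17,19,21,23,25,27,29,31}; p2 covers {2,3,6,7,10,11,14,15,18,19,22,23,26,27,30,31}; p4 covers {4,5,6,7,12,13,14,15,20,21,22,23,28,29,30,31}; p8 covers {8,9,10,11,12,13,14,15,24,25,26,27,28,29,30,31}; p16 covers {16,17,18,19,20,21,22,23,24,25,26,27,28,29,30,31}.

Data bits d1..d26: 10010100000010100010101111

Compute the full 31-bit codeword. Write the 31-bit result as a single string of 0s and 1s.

0110001101000000010100010101111

Place data at non-parity positions: p1 p2 1 p4 0 0 1 p8 0 1 0 0 0 0 0 p16 0 1 0 1 0 0 0 1 0 1 0 1 1 1 1
p1 (pos 1,3,5,7,9,11,13,15,17,19,21,23,25,27,29,31): XOR of data positions = 1⊕0⊕1⊕0⊕0⊕0⊕0⊕0⊕0⊕0⊕0⊕0⊕0⊕1⊕1 = 0
p2 (pos 2,3,6,7,10,11,14,15,18,19,22,23,26,27,30,31): XOR of data positions = 1⊕0⊕1⊕1⊕0⊕0⊕0⊕1⊕0⊕0⊕0⊕1⊕0⊕1⊕1 = 1
p4 (pos 4,5,6,7,12,13,14,15,20,21,22,23,28,29,30,31): XOR of data positions = 0⊕0⊕1⊕0⊕0⊕0⊕0⊕1⊕0⊕0⊕0⊕1⊕1⊕1⊕1 = 0
p8 (pos 8,9,10,11,12,13,14,15,24,25,26,27,28,29,30,31): XOR of data positions = 0⊕1⊕0⊕0⊕0⊕0⊕0⊕1⊕0⊕1⊕0⊕1⊕1⊕1⊕1 = 1
p16 (pos 16,17,18,19,20,21,22,23,24,25,26,27,28,29,30,31): XOR of data positions = 0⊕1⊕0⊕1⊕0⊕0⊕0⊕1⊕0⊕1⊕0⊕1⊕1⊕1⊕1 = 0
Codeword: 0110001101000000010100010101111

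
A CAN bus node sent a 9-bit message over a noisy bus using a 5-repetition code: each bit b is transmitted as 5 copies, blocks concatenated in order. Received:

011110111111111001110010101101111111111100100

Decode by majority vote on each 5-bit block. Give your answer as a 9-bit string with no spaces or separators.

111101110

Block 1 (01111): 4 ones → 1
Block 2 (01111): 4 ones → 1
Block 3 (11111): 5 ones → 1
Block 4 (00111): 3 ones → 1
Block 5 (00101): 2 ones → 0
Block 6 (01101): 3 ones → 1
Block 7 (11111): 5 ones → 1
Block 8 (11111): 5 ones → 1
Block 9 (00100): 1 one → 0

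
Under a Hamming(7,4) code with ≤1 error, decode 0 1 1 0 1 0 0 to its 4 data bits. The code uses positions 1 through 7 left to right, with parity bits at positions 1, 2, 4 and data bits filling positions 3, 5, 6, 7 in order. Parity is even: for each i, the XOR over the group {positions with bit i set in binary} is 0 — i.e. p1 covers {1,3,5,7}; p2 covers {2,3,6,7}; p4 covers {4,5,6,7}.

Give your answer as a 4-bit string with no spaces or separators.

s1 (pos 1,3,5,7): 0⊕1⊕1⊕0 = 0
s2 (pos 2,3,6,7): 1⊕1⊕0⊕0 = 0
s4 (pos 4,5,6,7): 0⊕1⊕0⊕0 = 1
Syndrome s4…s1 = 100 → error at position 4.
Flip position 4: 0110100 → 0111100
Read data bits from positions 3,5,6,7: 1100

1100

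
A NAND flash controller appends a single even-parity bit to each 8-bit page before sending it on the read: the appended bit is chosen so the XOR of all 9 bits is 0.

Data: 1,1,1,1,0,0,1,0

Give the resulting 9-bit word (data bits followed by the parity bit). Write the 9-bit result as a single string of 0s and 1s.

XOR of the 8 data bits: 1⊕1⊕1⊕1⊕0⊕0⊕1⊕0 = 1
Parity bit = 1 (so all 9 bits XOR to 0).

111100101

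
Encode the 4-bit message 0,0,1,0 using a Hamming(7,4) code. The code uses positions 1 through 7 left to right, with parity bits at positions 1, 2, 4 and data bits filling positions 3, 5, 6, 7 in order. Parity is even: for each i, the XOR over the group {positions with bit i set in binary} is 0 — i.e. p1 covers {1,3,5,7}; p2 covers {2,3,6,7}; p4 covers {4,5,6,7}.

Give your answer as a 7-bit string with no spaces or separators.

Place data at non-parity positions: p1 p2 0 p4 0 1 0
p1 (pos 1,3,5,7): XOR of data positions = 0⊕0⊕0 = 0
p2 (pos 2,3,6,7): XOR of data positions = 0⊕1⊕0 = 1
p4 (pos 4,5,6,7): XOR of data positions = 0⊕1⊕0 = 1
Codeword: 0101010

0101010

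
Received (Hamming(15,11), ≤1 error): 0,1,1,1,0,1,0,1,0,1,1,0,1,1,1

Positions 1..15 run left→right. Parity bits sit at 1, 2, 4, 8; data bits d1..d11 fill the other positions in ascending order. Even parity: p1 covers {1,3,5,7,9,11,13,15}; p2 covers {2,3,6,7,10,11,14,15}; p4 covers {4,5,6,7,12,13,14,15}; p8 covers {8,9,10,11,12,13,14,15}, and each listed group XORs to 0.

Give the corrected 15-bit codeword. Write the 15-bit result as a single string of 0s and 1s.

s1 (pos 1,3,5,7,9,11,13,15): 0⊕1⊕0⊕0⊕0⊕1⊕1⊕1 = 0
s2 (pos 2,3,6,7,10,11,14,15): 1⊕1⊕1⊕0⊕1⊕1⊕1⊕1 = 1
s4 (pos 4,5,6,7,12,13,14,15): 1⊕0⊕1⊕0⊕0⊕1⊕1⊕1 = 1
s8 (pos 8,9,10,11,12,13,14,15): 1⊕0⊕1⊕1⊕0⊕1⊕1⊕1 = 0
Syndrome s8…s1 = 0110 → error at position 6.
Flip position 6: 011101010110111 → 011100010110111

011100010110111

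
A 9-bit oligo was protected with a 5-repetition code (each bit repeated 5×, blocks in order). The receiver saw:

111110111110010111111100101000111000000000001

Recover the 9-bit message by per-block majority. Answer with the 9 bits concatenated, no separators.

Block 1 (11111): 5 ones → 1
Block 2 (01111): 4 ones → 1
Block 3 (10010): 2 ones → 0
Block 4 (11111): 5 ones → 1
Block 5 (11001): 3 ones → 1
Block 6 (01000): 1 one → 0
Block 7 (11100): 3 ones → 1
Block 8 (00000): 0 ones → 0
Block 9 (00001): 1 one → 0

110110100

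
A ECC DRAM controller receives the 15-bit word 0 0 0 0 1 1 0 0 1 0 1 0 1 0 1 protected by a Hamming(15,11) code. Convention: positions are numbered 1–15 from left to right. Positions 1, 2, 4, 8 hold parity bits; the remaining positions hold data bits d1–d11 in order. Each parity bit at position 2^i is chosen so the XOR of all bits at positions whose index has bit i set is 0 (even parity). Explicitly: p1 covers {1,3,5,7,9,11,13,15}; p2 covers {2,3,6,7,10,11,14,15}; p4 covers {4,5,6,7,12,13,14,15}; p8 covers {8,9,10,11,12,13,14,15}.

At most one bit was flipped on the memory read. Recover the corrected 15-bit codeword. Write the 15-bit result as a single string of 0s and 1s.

001011001010101

s1 (pos 1,3,5,7,9,11,13,15): 0⊕0⊕1⊕0⊕1⊕1⊕1⊕1 = 1
s2 (pos 2,3,6,7,10,11,14,15): 0⊕0⊕1⊕0⊕0⊕1⊕0⊕1 = 1
s4 (pos 4,5,6,7,12,13,14,15): 0⊕1⊕1⊕0⊕0⊕1⊕0⊕1 = 0
s8 (pos 8,9,10,11,12,13,14,15): 0⊕1⊕0⊕1⊕0⊕1⊕0⊕1 = 0
Syndrome s8…s1 = 0011 → error at position 3.
Flip position 3: 000011001010101 → 001011001010101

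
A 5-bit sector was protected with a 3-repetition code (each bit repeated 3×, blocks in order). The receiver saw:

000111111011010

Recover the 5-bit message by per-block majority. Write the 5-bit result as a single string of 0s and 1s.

Block 1 (000): 0 ones → 0
Block 2 (111): 3 ones → 1
Block 3 (111): 3 ones → 1
Block 4 (011): 2 ones → 1
Block 5 (010): 1 one → 0

01110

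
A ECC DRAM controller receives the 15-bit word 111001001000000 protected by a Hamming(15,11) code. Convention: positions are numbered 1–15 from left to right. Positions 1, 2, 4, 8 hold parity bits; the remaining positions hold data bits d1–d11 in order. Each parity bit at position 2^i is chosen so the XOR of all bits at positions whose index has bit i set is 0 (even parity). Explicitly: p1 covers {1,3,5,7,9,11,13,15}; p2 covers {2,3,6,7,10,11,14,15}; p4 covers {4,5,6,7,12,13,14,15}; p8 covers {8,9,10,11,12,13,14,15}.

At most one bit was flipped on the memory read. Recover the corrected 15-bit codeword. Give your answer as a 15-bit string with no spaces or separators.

s1 (pos 1,3,5,7,9,11,13,15): 1⊕1⊕0⊕0⊕1⊕0⊕0⊕0 = 1
s2 (pos 2,3,6,7,10,11,14,15): 1⊕1⊕1⊕0⊕0⊕0⊕0⊕0 = 1
s4 (pos 4,5,6,7,12,13,14,15): 0⊕0⊕1⊕0⊕0⊕0⊕0⊕0 = 1
s8 (pos 8,9,10,11,12,13,14,15): 0⊕1⊕0⊕0⊕0⊕0⊕0⊕0 = 1
Syndrome s8…s1 = 1111 → error at position 15.
Flip position 15: 111001001000000 → 111001001000001

111001001000001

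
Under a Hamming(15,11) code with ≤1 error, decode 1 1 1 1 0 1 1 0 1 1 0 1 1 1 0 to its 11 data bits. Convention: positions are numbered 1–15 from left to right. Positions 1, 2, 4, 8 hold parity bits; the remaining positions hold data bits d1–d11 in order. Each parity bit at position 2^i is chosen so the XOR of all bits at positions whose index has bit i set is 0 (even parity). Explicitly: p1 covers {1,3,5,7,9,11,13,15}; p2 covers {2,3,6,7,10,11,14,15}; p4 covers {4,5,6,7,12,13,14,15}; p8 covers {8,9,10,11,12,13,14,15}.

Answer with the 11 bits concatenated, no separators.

10110101110

s1 (pos 1,3,5,7,9,11,13,15): 1⊕1⊕0⊕1⊕1⊕0⊕1⊕0 = 1
s2 (pos 2,3,6,7,10,11,14,15): 1⊕1⊕1⊕1⊕1⊕0⊕1⊕0 = 0
s4 (pos 4,5,6,7,12,13,14,15): 1⊕0⊕1⊕1⊕1⊕1⊕1⊕0 = 0
s8 (pos 8,9,10,11,12,13,14,15): 0⊕1⊕1⊕0⊕1⊕1⊕1⊕0 = 1
Syndrome s8…s1 = 1001 → error at position 9.
Flip position 9: 111101101101110 → 111101100101110
Read data bits from positions 3,5,6,7,9,10,11,12,13,14,15: 10110101110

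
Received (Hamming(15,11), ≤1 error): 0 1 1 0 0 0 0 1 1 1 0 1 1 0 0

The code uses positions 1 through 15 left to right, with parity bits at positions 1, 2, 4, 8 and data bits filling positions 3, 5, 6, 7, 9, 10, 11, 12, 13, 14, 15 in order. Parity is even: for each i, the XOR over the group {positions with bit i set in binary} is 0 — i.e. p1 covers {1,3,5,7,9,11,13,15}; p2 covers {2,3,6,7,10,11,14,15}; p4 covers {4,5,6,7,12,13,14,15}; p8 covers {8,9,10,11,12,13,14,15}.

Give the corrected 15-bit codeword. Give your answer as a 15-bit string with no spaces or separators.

s1 (pos 1,3,5,7,9,11,13,15): 0⊕1⊕0⊕0⊕1⊕0⊕1⊕0 = 1
s2 (pos 2,3,6,7,10,11,14,15): 1⊕1⊕0⊕0⊕1⊕0⊕0⊕0 = 1
s4 (pos 4,5,6,7,12,13,14,15): 0⊕0⊕0⊕0⊕1⊕1⊕0⊕0 = 0
s8 (pos 8,9,10,11,12,13,14,15): 1⊕1⊕1⊕0⊕1⊕1⊕0⊕0 = 1
Syndrome s8…s1 = 1011 → error at position 11.
Flip position 11: 011000011101100 → 011000011111100

011000011111100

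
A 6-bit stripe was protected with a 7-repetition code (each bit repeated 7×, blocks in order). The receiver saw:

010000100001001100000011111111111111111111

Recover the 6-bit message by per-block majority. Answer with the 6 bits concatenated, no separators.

Block 1 (0100001): 2 ones → 0
Block 2 (0000100): 1 one → 0
Block 3 (1100000): 2 ones → 0
Block 4 (0111111): 6 ones → 1
Block 5 (1111111): 7 ones → 1
Block 6 (1111111): 7 ones → 1

000111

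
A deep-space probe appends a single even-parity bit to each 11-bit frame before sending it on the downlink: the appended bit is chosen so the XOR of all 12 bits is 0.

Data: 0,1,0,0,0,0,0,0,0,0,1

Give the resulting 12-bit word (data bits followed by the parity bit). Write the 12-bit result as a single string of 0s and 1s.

XOR of the 11 data bits: 0⊕1⊕0⊕0⊕0⊕0⊕0⊕0⊕0⊕0⊕1 = 0
Parity bit = 0 (so all 12 bits XOR to 0).

010000000010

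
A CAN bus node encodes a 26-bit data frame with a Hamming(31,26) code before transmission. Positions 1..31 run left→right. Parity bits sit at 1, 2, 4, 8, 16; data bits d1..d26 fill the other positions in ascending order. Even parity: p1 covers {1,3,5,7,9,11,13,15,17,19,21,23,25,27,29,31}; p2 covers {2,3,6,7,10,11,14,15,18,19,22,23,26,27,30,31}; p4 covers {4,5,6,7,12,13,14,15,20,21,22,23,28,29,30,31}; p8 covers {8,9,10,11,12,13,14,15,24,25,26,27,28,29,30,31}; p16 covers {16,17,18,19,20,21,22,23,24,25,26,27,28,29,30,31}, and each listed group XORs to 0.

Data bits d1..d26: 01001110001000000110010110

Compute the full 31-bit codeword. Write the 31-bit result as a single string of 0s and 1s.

Place data at non-parity positions: p1 p2 0 p4 1 0 0 p8 1 1 1 0 0 0 1 p16 0 0 0 0 0 0 1 1 0 0 1 0 1 1 0
p1 (pos 1,3,5,7,9,11,13,15,17,19,21,23,25,27,29,31): XOR of data positions = 0⊕1⊕0⊕1⊕1⊕0⊕1⊕0⊕0⊕0⊕1⊕0⊕1⊕1⊕0 = 1
p2 (pos 2,3,6,7,10,11,14,15,18,19,22,23,26,27,30,31): XOR of data positions = 0⊕0⊕0⊕1⊕1⊕0⊕1⊕0⊕0⊕0⊕1⊕0⊕1⊕1⊕0 = 0
p4 (pos 4,5,6,7,12,13,14,15,20,21,22,23,28,29,30,31): XOR of data positions = 1⊕0⊕0⊕0⊕0⊕0⊕1⊕0⊕0⊕0⊕1⊕0⊕1⊕1⊕0 = 1
p8 (pos 8,9,10,11,12,13,14,15,24,25,26,27,28,29,30,31): XOR of data positions = 1⊕1⊕1⊕0⊕0⊕0⊕1⊕1⊕0⊕0⊕1⊕0⊕1⊕1⊕0 = 0
p16 (pos 16,17,18,19,20,21,22,23,24,25,26,27,28,29,30,31): XOR of data positions = 0⊕0⊕0⊕0⊕0⊕0⊕1⊕1⊕0⊕0⊕1⊕0⊕1⊕1⊕0 = 1
Codeword: 1001100011100011000000110010110

1001100011100011000000110010110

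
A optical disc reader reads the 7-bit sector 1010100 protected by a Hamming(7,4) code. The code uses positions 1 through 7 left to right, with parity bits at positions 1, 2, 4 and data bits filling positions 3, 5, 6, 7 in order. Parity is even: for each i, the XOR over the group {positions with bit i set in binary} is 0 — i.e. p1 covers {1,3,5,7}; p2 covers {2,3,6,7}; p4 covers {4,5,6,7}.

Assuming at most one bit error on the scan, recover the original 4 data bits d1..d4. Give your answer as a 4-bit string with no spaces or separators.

1101

s1 (pos 1,3,5,7): 1⊕1⊕1⊕0 = 1
s2 (pos 2,3,6,7): 0⊕1⊕0⊕0 = 1
s4 (pos 4,5,6,7): 0⊕1⊕0⊕0 = 1
Syndrome s4…s1 = 111 → error at position 7.
Flip position 7: 1010100 → 1010101
Read data bits from positions 3,5,6,7: 1101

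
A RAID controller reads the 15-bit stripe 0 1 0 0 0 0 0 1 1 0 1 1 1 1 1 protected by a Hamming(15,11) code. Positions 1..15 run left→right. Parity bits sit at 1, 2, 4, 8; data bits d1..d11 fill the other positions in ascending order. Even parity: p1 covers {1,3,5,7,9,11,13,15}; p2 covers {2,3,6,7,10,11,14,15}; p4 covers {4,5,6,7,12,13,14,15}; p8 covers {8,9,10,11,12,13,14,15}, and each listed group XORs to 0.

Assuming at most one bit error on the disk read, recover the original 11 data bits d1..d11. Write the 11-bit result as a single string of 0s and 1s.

00001011111

s1 (pos 1,3,5,7,9,11,13,15): 0⊕0⊕0⊕0⊕1⊕1⊕1⊕1 = 0
s2 (pos 2,3,6,7,10,11,14,15): 1⊕0⊕0⊕0⊕0⊕1⊕1⊕1 = 0
s4 (pos 4,5,6,7,12,13,14,15): 0⊕0⊕0⊕0⊕1⊕1⊕1⊕1 = 0
s8 (pos 8,9,10,11,12,13,14,15): 1⊕1⊕0⊕1⊕1⊕1⊕1⊕1 = 1
Syndrome s8…s1 = 1000 → error at position 8.
Flip position 8: 010000011011111 → 010000001011111
Read data bits from positions 3,5,6,7,9,10,11,12,13,14,15: 00001011111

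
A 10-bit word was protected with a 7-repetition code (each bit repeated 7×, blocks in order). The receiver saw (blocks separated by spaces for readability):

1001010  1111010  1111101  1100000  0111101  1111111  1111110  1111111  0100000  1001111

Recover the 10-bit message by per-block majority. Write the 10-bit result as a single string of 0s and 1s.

Block 1 (1001010): 3 ones → 0
Block 2 (1111010): 5 ones → 1
Block 3 (1111101): 6 ones → 1
Block 4 (1100000): 2 ones → 0
Block 5 (0111101): 5 ones → 1
Block 6 (1111111): 7 ones → 1
Block 7 (1111110): 6 ones → 1
Block 8 (1111111): 7 ones → 1
Block 9 (0100000): 1 one → 0
Block 10 (1001111): 5 ones → 1

0110111101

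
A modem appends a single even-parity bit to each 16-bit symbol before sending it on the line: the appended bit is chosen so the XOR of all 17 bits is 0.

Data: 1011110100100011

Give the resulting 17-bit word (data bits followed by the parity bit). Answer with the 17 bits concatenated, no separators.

XOR of the 16 data bits: 1⊕0⊕1⊕1⊕1⊕1⊕0⊕1⊕0⊕0⊕1⊕0⊕0⊕0⊕1⊕1 = 1
Parity bit = 1 (so all 17 bits XOR to 0).

10111101001000111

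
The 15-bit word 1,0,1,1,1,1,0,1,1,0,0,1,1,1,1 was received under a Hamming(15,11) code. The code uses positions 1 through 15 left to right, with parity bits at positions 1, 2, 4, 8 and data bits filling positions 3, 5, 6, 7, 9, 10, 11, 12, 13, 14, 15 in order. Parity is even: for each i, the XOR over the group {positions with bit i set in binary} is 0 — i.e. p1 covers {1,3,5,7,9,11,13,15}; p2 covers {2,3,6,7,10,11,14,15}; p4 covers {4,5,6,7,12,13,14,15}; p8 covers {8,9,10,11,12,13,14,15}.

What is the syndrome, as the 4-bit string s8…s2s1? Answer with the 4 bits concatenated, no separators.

0100

s1 (pos 1,3,5,7,9,11,13,15): 1⊕1⊕1⊕0⊕1⊕0⊕1⊕1 = 0
s2 (pos 2,3,6,7,10,11,14,15): 0⊕1⊕1⊕0⊕0⊕0⊕1⊕1 = 0
s4 (pos 4,5,6,7,12,13,14,15): 1⊕1⊕1⊕0⊕1⊕1⊕1⊕1 = 1
s8 (pos 8,9,10,11,12,13,14,15): 1⊕1⊕0⊕0⊕1⊕1⊕1⊕1 = 0
Syndrome s8…s1 = 0100 → error at position 4.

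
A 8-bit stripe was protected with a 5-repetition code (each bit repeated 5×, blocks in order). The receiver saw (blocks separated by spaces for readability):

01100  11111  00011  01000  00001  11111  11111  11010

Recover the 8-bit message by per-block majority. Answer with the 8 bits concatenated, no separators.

01000111

Block 1 (01100): 2 ones → 0
Block 2 (11111): 5 ones → 1
Block 3 (00011): 2 ones → 0
Block 4 (01000): 1 one → 0
Block 5 (00001): 1 one → 0
Block 6 (11111): 5 ones → 1
Block 7 (11111): 5 ones → 1
Block 8 (11010): 3 ones → 1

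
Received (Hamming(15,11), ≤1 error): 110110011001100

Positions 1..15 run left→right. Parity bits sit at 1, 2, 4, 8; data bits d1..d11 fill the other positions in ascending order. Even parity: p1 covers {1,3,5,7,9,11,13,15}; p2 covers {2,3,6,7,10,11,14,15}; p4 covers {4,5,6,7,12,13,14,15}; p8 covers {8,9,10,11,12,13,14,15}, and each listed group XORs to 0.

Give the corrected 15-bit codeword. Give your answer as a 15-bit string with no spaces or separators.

100110011001100

s1 (pos 1,3,5,7,9,11,13,15): 1⊕0⊕1⊕0⊕1⊕0⊕1⊕0 = 0
s2 (pos 2,3,6,7,10,11,14,15): 1⊕0⊕0⊕0⊕0⊕0⊕0⊕0 = 1
s4 (pos 4,5,6,7,12,13,14,15): 1⊕1⊕0⊕0⊕1⊕1⊕0⊕0 = 0
s8 (pos 8,9,10,11,12,13,14,15): 1⊕1⊕0⊕0⊕1⊕1⊕0⊕0 = 0
Syndrome s8…s1 = 0010 → error at position 2.
Flip position 2: 110110011001100 → 100110011001100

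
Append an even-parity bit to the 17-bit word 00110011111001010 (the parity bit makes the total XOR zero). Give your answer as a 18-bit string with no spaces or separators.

001100111110010101

XOR of the 17 data bits: 0⊕0⊕1⊕1⊕0⊕0⊕1⊕1⊕1⊕1⊕1⊕0⊕0⊕1⊕0⊕1⊕0 = 1
Parity bit = 1 (so all 18 bits XOR to 0).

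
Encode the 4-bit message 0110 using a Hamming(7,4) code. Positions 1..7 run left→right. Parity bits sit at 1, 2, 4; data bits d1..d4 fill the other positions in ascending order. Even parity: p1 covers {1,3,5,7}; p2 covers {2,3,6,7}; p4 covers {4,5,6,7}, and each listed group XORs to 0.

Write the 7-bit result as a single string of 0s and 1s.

1100110

Place data at non-parity positions: p1 p2 0 p4 1 1 0
p1 (pos 1,3,5,7): XOR of data positions = 0⊕1⊕0 = 1
p2 (pos 2,3,6,7): XOR of data positions = 0⊕1⊕0 = 1
p4 (pos 4,5,6,7): XOR of data positions = 1⊕1⊕0 = 0
Codeword: 1100110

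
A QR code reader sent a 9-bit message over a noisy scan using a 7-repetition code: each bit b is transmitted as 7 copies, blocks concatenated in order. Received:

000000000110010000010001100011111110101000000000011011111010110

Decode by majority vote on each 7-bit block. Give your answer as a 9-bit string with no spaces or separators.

000010011

Block 1 (0000000): 0 ones → 0
Block 2 (0011001): 3 ones → 0
Block 3 (0000010): 1 one → 0
Block 4 (0011000): 2 ones → 0
Block 5 (1111111): 7 ones → 1
Block 6 (0101000): 2 ones → 0
Block 7 (0000000): 0 ones → 0
Block 8 (1101111): 6 ones → 1
Block 9 (1010110): 4 ones → 1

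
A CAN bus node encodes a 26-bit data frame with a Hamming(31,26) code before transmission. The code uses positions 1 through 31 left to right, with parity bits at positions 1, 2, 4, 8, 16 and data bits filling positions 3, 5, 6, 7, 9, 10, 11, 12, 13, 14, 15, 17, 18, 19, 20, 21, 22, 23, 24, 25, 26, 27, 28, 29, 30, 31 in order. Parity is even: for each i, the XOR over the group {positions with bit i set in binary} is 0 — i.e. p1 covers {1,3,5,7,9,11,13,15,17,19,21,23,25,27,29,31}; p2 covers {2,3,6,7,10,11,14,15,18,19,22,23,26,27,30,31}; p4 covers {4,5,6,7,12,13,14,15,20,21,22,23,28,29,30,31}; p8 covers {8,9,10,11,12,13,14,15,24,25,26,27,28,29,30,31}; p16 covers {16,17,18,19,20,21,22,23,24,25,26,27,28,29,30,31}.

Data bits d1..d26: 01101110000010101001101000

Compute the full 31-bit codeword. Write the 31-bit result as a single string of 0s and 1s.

0001110011100000010101001101000

Place data at non-parity positions: p1 p2 0 p4 1 1 0 p8 1 1 1 0 0 0 0 p16 0 1 0 1 0 1 0 0 1 1 0 1 0 0 0
p1 (pos 1,3,5,7,9,11,13,15,17,19,21,23,25,27,29,31): XOR of data positions = 0⊕1⊕0⊕1⊕1⊕0⊕0⊕0⊕0⊕0⊕0⊕1⊕0⊕0⊕0 = 0
p2 (pos 2,3,6,7,10,11,14,15,18,19,22,23,26,27,30,31): XOR of data positions = 0⊕1⊕0⊕1⊕1⊕0⊕0⊕1⊕0⊕1⊕0⊕1⊕0⊕0⊕0 = 0
p4 (pos 4,5,6,7,12,13,14,15,20,21,22,23,28,29,30,31): XOR of data positions = 1⊕1⊕0⊕0⊕0⊕0⊕0⊕1⊕0⊕1⊕0⊕1⊕0⊕0⊕0 = 1
p8 (pos 8,9,10,11,12,13,14,15,24,25,26,27,28,29,30,31): XOR of data positions = 1⊕1⊕1⊕0⊕0⊕0⊕0⊕0⊕1⊕1⊕0⊕1⊕0⊕0⊕0 = 0
p16 (pos 16,17,18,19,20,21,22,23,24,25,26,27,28,29,30,31): XOR of data positions = 0⊕1⊕0⊕1⊕0⊕1⊕0⊕0⊕1⊕1⊕0⊕1⊕0⊕0⊕0 = 0
Codeword: 0001110011100000010101001101000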